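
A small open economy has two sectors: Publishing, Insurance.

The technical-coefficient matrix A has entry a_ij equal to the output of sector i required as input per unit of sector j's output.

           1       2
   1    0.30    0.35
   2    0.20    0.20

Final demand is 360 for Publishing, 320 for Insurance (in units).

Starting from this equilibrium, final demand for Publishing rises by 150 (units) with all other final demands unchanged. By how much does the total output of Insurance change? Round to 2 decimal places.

I − A =
  [   0.70    -0.35]
  [  -0.20     0.80]
det(I−A) = (0.70)(0.80) − (-0.35)(-0.20) = 0.4900
adj(I−A) = [[0.80, 0.35], [0.20, 0.70]]
(I − A)⁻¹ = adj(I−A) / det(I−A) ≈
  [   1.6327     0.7143]
  [   0.4082     1.4286]
Δx = (I − A)⁻¹ Δd with Δd having +150 in the Publishing component and 0 elsewhere.
So Δx_2 = L_21 · (+150), where L_21 = adj(I−A)_21 / det(I−A) = 0.20 / 0.4900.
Δx_2 = 0.20 × (+150) / 0.4900 = 30.00 / 0.4900 ≈ 61.22.

Δx_2 = 61.22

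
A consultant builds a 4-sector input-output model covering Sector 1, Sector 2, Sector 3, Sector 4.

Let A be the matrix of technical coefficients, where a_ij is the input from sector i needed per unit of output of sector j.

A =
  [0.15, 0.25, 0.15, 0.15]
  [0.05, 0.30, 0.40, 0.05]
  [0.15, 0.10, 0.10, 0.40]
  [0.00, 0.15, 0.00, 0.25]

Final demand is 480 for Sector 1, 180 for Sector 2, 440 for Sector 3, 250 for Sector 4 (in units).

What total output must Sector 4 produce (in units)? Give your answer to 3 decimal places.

I − A =
  [   0.85    -0.25    -0.15    -0.15]
  [  -0.05     0.70    -0.40    -0.05]
  [  -0.15    -0.10     0.90    -0.40]
  [   0.00    -0.15     0.00     0.75]
Compute the cofactors C_ij = (−1)^(i+j)·(3×3 minor ij) of I−A; the adjugate is their transpose:
adj(I−A) = Cᵀ =
  [ 0.411750   0.209250   0.161625   0.182500]
  [ 0.078750   0.556875   0.260625   0.191875]
  [ 0.084375   0.146250   0.429375   0.255625]
  [ 0.015750   0.111375   0.052125   0.458750]
det(I−A) = Σ_j (I−A)_1j·C_1j = (0.85)(0.411750) + (-0.25)(0.078750) + (-0.15)(0.084375) + (-0.15)(0.015750) = 0.31528125
(I − A)⁻¹ = adj(I−A) / det(I−A) ≈
  [   1.3060     0.6637     0.5126     0.5788]
  [   0.2498     1.7663     0.8266     0.6086]
  [   0.2676     0.4639     1.3619     0.8108]
  [   0.0500     0.3533     0.1653     1.4551]
x = (I − A)⁻¹ d = adj(I−A)·d / det(I−A), with det(I−A) = 0.31528125:
  x_1 = (0.411750·480 + 0.209250·180 + 0.161625·440 + 0.182500·250) / 0.31528125 = 352.045 / 0.31528125 ≈ 1116.606
  x_2 = (0.078750·480 + 0.556875·180 + 0.260625·440 + 0.191875·250) / 0.31528125 = 300.68125 / 0.31528125 ≈ 953.692
  x_3 = (0.084375·480 + 0.146250·180 + 0.429375·440 + 0.255625·250) / 0.31528125 = 319.65625 / 0.31528125 ≈ 1013.876
  x_4 = (0.015750·480 + 0.111375·180 + 0.052125·440 + 0.458750·250) / 0.31528125 = 165.23 / 0.31528125 ≈ 524.072

x_4 = 524.072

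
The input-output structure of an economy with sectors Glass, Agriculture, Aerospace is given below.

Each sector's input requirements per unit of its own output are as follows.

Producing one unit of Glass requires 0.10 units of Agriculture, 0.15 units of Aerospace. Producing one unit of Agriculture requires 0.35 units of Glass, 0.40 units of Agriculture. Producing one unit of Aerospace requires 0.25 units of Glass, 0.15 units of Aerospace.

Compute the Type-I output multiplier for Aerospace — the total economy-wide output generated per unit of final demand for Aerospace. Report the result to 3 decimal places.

I − A =
  [   1.00    -0.35    -0.25]
  [  -0.10     0.60     0.00]
  [  -0.15     0.00     0.85]
Cofactors of I−A, C_ij = (−1)^(i+j)·(minor ij) (rows/columns in the sector order above):
  C_11 = (0.60)(0.85) − (0.00)(0.00) = 0.5100
  C_12 = −[(-0.10)(0.85) − (0.00)(-0.15)] = 0.0850
  C_13 = (-0.10)(0.00) − (0.60)(-0.15) = 0.0900
  C_21 = −[(-0.35)(0.85) − (-0.25)(0.00)] = 0.2975
  C_22 = (1.00)(0.85) − (-0.25)(-0.15) = 0.8125
  C_23 = −[(1.00)(0.00) − (-0.35)(-0.15)] = 0.0525
  C_31 = (-0.35)(0.00) − (-0.25)(0.60) = 0.1500
  C_32 = −[(1.00)(0.00) − (-0.25)(-0.10)] = 0.0250
  C_33 = (1.00)(0.60) − (-0.35)(-0.10) = 0.5650
det(I−A) = Σ_j (I−A)_1j·C_1j = (1.00)(0.5100) + (-0.35)(0.0850) + (-0.25)(0.0900) = 0.45775
adj(I−A) = Cᵀ =
  [ 0.5100   0.2975   0.1500]
  [ 0.0850   0.8125   0.0250]
  [ 0.0900   0.0525   0.5650]
(I − A)⁻¹ = adj(I−A) / det(I−A) ≈
  [   1.1141     0.6499     0.3277]
  [   0.1857     1.7750     0.0546]
  [   0.1966     0.1147     1.2343]
The output multiplier for sector j is the column-j sum of the Leontief inverse (I − A)⁻¹ = adj(I−A) / det(I−A).
Column 3 of adj(I−A): (0.1500, 0.0250, 0.5650); det(I−A) = 0.45775.
m_3 = (0.1500 + 0.0250 + 0.5650) / 0.45775 = 0.74 / 0.45775 ≈ 1.617.

m_3 = 1.617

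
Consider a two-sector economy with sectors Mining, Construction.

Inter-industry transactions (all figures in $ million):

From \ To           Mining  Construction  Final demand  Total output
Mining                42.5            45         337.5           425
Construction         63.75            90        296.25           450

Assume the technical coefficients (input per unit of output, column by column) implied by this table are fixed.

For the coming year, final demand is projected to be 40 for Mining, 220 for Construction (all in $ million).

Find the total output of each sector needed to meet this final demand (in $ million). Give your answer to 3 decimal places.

x_1 = 76.596, x_2 = 289.362

Technical coefficients a_ij = z_ij / X_j:
  a_11 = 42.5/425 = 0.10, a_21 = 63.75/425 = 0.15
  a_12 = 45/450 = 0.10, a_22 = 90/450 = 0.20
I − A =
  [   0.90    -0.10]
  [  -0.15     0.80]
det(I−A) = (0.90)(0.80) − (-0.10)(-0.15) = 0.7050
adj(I−A) = [[0.80, 0.10], [0.15, 0.90]]
(I − A)⁻¹ = adj(I−A) / det(I−A) ≈
  [   1.1348     0.1418]
  [   0.2128     1.2766]
x = (I − A)⁻¹ d = adj(I−A)·d / det(I−A), with det(I−A) = 0.7050:
  x_1 = (0.80·40 + 0.10·220) / 0.7050 = 54.00 / 0.7050 ≈ 76.596
  x_2 = (0.15·40 + 0.90·220) / 0.7050 = 204.00 / 0.7050 ≈ 289.362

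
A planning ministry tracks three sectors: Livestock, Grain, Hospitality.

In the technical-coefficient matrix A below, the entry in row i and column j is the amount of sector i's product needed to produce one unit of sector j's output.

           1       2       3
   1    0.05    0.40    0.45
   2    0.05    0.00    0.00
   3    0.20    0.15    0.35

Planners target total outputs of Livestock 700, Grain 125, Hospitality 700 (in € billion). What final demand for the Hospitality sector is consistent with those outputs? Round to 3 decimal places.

I − A =
  [   0.95    -0.40    -0.45]
  [  -0.05     1.00     0.00]
  [  -0.20    -0.15     0.65]
d = (I − A) x:
  d_1 = (+0.95)·700 + (-0.40)·125 + (-0.45)·700 = 300.000
  d_2 = (-0.05)·700 + (+1.00)·125 + (+0.00)·700 = 90.000
  d_3 = (-0.20)·700 + (-0.15)·125 + (+0.65)·700 = 296.250

d_3 = 296.250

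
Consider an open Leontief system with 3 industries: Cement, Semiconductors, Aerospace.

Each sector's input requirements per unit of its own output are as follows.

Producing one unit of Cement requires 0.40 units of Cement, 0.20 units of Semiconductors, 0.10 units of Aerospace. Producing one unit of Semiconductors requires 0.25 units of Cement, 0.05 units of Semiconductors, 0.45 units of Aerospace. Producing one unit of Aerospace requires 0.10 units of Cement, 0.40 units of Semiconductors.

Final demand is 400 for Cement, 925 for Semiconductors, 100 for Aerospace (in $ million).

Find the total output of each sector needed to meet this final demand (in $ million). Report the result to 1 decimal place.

I − A =
  [   0.60    -0.25    -0.10]
  [  -0.20     0.95    -0.40]
  [  -0.10    -0.45     1.00]
Cofactors of I−A, C_ij = (−1)^(i+j)·(minor ij) (rows/columns in the sector order above):
  C_11 = (0.95)(1.00) − (-0.40)(-0.45) = 0.7700
  C_12 = −[(-0.20)(1.00) − (-0.40)(-0.10)] = 0.2400
  C_13 = (-0.20)(-0.45) − (0.95)(-0.10) = 0.1850
  C_21 = −[(-0.25)(1.00) − (-0.10)(-0.45)] = 0.2950
  C_22 = (0.60)(1.00) − (-0.10)(-0.10) = 0.5900
  C_23 = −[(0.60)(-0.45) − (-0.25)(-0.10)] = 0.2950
  C_31 = (-0.25)(-0.40) − (-0.10)(0.95) = 0.1950
  C_32 = −[(0.60)(-0.40) − (-0.10)(-0.20)] = 0.2600
  C_33 = (0.60)(0.95) − (-0.25)(-0.20) = 0.5200
det(I−A) = Σ_j (I−A)_1j·C_1j = (0.60)(0.7700) + (-0.25)(0.2400) + (-0.10)(0.1850) = 0.3835
adj(I−A) = Cᵀ =
  [ 0.7700   0.2950   0.1950]
  [ 0.2400   0.5900   0.2600]
  [ 0.1850   0.2950   0.5200]
(I − A)⁻¹ = adj(I−A) / det(I−A) ≈
  [   2.0078     0.7692     0.5085]
  [   0.6258     1.5385     0.6780]
  [   0.4824     0.7692     1.3559]
x = (I − A)⁻¹ d = adj(I−A)·d / det(I−A), with det(I−A) = 0.3835:
  x_1 = (0.7700·400 + 0.2950·925 + 0.1950·100) / 0.3835 = 600.375 / 0.3835 ≈ 1565.5
  x_2 = (0.2400·400 + 0.5900·925 + 0.2600·100) / 0.3835 = 667.75 / 0.3835 ≈ 1741.2
  x_3 = (0.1850·400 + 0.2950·925 + 0.5200·100) / 0.3835 = 398.875 / 0.3835 ≈ 1040.1

x_1 = 1565.5, x_2 = 1741.2, x_3 = 1040.1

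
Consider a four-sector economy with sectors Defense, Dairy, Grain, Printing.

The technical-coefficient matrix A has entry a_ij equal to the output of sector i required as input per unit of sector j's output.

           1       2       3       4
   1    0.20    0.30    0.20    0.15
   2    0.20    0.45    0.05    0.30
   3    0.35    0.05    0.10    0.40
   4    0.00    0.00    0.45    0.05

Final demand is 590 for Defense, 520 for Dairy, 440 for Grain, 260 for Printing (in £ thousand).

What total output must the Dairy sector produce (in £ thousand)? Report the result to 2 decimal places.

I − A =
  [   0.80    -0.30    -0.20    -0.15]
  [  -0.20     0.55    -0.05    -0.30]
  [  -0.35    -0.05     0.90    -0.40]
  [   0.00     0.00    -0.45     0.95]
Compute the cofactors C_ij = (−1)^(i+j)·(3×3 minor ij) of I−A; the adjugate is their transpose:
adj(I−A) = Cᵀ =
  [ 0.362125   0.215375   0.196375   0.207875]
  [ 0.198875   0.449875   0.197500   0.256625]
  [ 0.192375   0.137750   0.361000   0.225875]
  [ 0.091125   0.065250   0.171000   0.294250]
det(I−A) = Σ_j (I−A)_1j·C_1j = (0.80)(0.362125) + (-0.30)(0.198875) + (-0.20)(0.192375) + (-0.15)(0.091125) = 0.17789375
(I − A)⁻¹ = adj(I−A) / det(I−A) ≈
  [   2.0356     1.2107     1.1039     1.1685]
  [   1.1179     2.5289     1.1102     1.4426]
  [   1.0814     0.7743     2.0293     1.2697]
  [   0.5122     0.3668     0.9612     1.6541]
x = (I − A)⁻¹ d = adj(I−A)·d / det(I−A), with det(I−A) = 0.17789375:
  x_1 = (0.362125·590 + 0.215375·520 + 0.196375·440 + 0.207875·260) / 0.17789375 = 466.10125 / 0.17789375 ≈ 2620.11
  x_2 = (0.198875·590 + 0.449875·520 + 0.197500·440 + 0.256625·260) / 0.17789375 = 504.89375 / 0.17789375 ≈ 2838.18
  x_3 = (0.192375·590 + 0.137750·520 + 0.361000·440 + 0.225875·260) / 0.17789375 = 402.69875 / 0.17789375 ≈ 2263.70
  x_4 = (0.091125·590 + 0.065250·520 + 0.171000·440 + 0.294250·260) / 0.17789375 = 239.43875 / 0.17789375 ≈ 1345.96

x_2 = 2838.18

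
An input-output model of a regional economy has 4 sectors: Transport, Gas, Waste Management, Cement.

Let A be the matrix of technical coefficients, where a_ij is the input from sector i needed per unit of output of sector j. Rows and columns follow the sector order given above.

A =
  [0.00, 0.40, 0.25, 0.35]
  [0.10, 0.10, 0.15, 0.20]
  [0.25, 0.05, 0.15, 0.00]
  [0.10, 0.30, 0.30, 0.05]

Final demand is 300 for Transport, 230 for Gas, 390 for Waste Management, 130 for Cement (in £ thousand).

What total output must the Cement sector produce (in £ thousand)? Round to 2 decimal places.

I − A =
  [   1.00    -0.40    -0.25    -0.35]
  [  -0.10     0.90    -0.15    -0.20]
  [  -0.25    -0.05     0.85     0.00]
  [  -0.10    -0.30    -0.30     0.95]
Compute the cofactors C_ij = (−1)^(i+j)·(3×3 minor ij) of I−A; the adjugate is their transpose:
adj(I−A) = Cᵀ =
  [ 0.665625   0.429375   0.390000   0.335625]
  [ 0.148375   0.692125   0.236500   0.200375]
  [ 0.204500   0.167000   0.707000   0.110500]
  [ 0.181500   0.316500   0.339000   0.651000]
det(I−A) = Σ_j (I−A)_1j·C_1j = (1.00)(0.665625) + (-0.40)(0.148375) + (-0.25)(0.204500) + (-0.35)(0.181500) = 0.491625
(I − A)⁻¹ = adj(I−A) / det(I−A) ≈
  [   1.3539     0.8734     0.7933     0.6827]
  [   0.3018     1.4078     0.4811     0.4076]
  [   0.4160     0.3397     1.4381     0.2248]
  [   0.3692     0.6438     0.6895     1.3242]
x = (I − A)⁻¹ d = adj(I−A)·d / det(I−A), with det(I−A) = 0.491625:
  x_1 = (0.665625·300 + 0.429375·230 + 0.390000·390 + 0.335625·130) / 0.491625 = 494.175 / 0.491625 ≈ 1005.19
  x_2 = (0.148375·300 + 0.692125·230 + 0.236500·390 + 0.200375·130) / 0.491625 = 321.985 / 0.491625 ≈ 654.94
  x_3 = (0.204500·300 + 0.167000·230 + 0.707000·390 + 0.110500·130) / 0.491625 = 389.855 / 0.491625 ≈ 792.99
  x_4 = (0.181500·300 + 0.316500·230 + 0.339000·390 + 0.651000·130) / 0.491625 = 344.085 / 0.491625 ≈ 699.89

x_4 = 699.89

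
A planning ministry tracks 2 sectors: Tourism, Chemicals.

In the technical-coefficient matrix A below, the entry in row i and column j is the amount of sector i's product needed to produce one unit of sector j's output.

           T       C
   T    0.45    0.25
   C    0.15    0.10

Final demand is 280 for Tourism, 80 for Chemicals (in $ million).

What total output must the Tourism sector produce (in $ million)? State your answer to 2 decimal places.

I − A =
  [   0.55    -0.25]
  [  -0.15     0.90]
det(I−A) = (0.55)(0.90) − (-0.25)(-0.15) = 0.4575
adj(I−A) = [[0.90, 0.25], [0.15, 0.55]]
(I − A)⁻¹ = adj(I−A) / det(I−A) ≈
  [   1.9672     0.5464]
  [   0.3279     1.2022]
x = (I − A)⁻¹ d = adj(I−A)·d / det(I−A), with det(I−A) = 0.4575:
  x_T = (0.90·280 + 0.25·80) / 0.4575 = 272.00 / 0.4575 ≈ 594.54
  x_C = (0.15·280 + 0.55·80) / 0.4575 = 86.00 / 0.4575 ≈ 187.98

x_T = 594.54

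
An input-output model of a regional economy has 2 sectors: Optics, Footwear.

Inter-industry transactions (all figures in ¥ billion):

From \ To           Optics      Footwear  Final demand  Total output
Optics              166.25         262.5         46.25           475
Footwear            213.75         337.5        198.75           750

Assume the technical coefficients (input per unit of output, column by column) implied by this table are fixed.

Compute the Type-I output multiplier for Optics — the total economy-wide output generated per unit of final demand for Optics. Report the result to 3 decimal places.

Technical coefficients a_ij = z_ij / X_j:
  a_11 = 166.25/475 = 0.35, a_21 = 213.75/475 = 0.45
  a_12 = 262.5/750 = 0.35, a_22 = 337.5/750 = 0.45
I − A =
  [   0.65    -0.35]
  [  -0.45     0.55]
det(I−A) = (0.65)(0.55) − (-0.35)(-0.45) = 0.2000
adj(I−A) = [[0.55, 0.35], [0.45, 0.65]]
(I − A)⁻¹ = adj(I−A) / det(I−A) ≈
  [   2.7500     1.7500]
  [   2.2500     3.2500]
The output multiplier for sector j is the column-j sum of the Leontief inverse (I − A)⁻¹ = adj(I−A) / det(I−A).
Column 1 of adj(I−A): (0.55, 0.45); det(I−A) = 0.2000.
m_1 = (0.55 + 0.45) / 0.2000 = 1.00 / 0.2000 = 5.000.

m_1 = 5.000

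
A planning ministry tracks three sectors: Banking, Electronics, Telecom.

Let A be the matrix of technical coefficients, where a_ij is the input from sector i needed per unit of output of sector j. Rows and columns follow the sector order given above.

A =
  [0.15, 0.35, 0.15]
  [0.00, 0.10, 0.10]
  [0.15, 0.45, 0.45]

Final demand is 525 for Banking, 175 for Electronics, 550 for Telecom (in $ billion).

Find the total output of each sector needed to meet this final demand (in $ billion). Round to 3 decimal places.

x_B = 1051.120, x_E = 371.148, x_T = 1590.336

I − A =
  [   0.85    -0.35    -0.15]
  [   0.00     0.90    -0.10]
  [  -0.15    -0.45     0.55]
Cofactors of I−A, C_ij = (−1)^(i+j)·(minor ij) (rows/columns in the sector order above):
  C_11 = (0.90)(0.55) − (-0.10)(-0.45) = 0.4500
  C_12 = −[(0.00)(0.55) − (-0.10)(-0.15)] = 0.0150
  C_13 = (0.00)(-0.45) − (0.90)(-0.15) = 0.1350
  C_21 = −[(-0.35)(0.55) − (-0.15)(-0.45)] = 0.2600
  C_22 = (0.85)(0.55) − (-0.15)(-0.15) = 0.4450
  C_23 = −[(0.85)(-0.45) − (-0.35)(-0.15)] = 0.4350
  C_31 = (-0.35)(-0.10) − (-0.15)(0.90) = 0.1700
  C_32 = −[(0.85)(-0.10) − (-0.15)(0.00)] = 0.0850
  C_33 = (0.85)(0.90) − (-0.35)(0.00) = 0.7650
det(I−A) = Σ_j (I−A)_1j·C_1j = (0.85)(0.4500) + (-0.35)(0.0150) + (-0.15)(0.1350) = 0.3570
adj(I−A) = Cᵀ =
  [ 0.4500   0.2600   0.1700]
  [ 0.0150   0.4450   0.0850]
  [ 0.1350   0.4350   0.7650]
(I − A)⁻¹ = adj(I−A) / det(I−A) ≈
  [   1.2605     0.7283     0.4762]
  [   0.0420     1.2465     0.2381]
  [   0.3782     1.2185     2.1429]
x = (I − A)⁻¹ d = adj(I−A)·d / det(I−A), with det(I−A) = 0.3570:
  x_B = (0.4500·525 + 0.2600·175 + 0.1700·550) / 0.3570 = 375.25 / 0.3570 ≈ 1051.120
  x_E = (0.0150·525 + 0.4450·175 + 0.0850·550) / 0.3570 = 132.50 / 0.3570 ≈ 371.148
  x_T = (0.1350·525 + 0.4350·175 + 0.7650·550) / 0.3570 = 567.75 / 0.3570 ≈ 1590.336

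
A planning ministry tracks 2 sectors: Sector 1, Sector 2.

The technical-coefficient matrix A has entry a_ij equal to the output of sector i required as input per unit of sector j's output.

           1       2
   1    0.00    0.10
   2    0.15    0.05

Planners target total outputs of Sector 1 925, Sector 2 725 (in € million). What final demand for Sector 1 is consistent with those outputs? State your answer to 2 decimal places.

I − A =
  [   1.00    -0.10]
  [  -0.15     0.95]
d = (I − A) x:
  d_1 = (+1.00)·925 + (-0.10)·725 = 852.50
  d_2 = (-0.15)·925 + (+0.95)·725 = 550.00

d_1 = 852.50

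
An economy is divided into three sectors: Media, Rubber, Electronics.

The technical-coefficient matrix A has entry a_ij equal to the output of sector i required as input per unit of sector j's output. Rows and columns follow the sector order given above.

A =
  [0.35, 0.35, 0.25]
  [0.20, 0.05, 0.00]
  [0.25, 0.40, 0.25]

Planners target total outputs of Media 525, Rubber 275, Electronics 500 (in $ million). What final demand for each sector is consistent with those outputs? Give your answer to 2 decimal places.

d_M = 120.00, d_R = 156.25, d_E = 133.75

I − A =
  [   0.65    -0.35    -0.25]
  [  -0.20     0.95     0.00]
  [  -0.25    -0.40     0.75]
d = (I − A) x:
  d_M = (+0.65)·525 + (-0.35)·275 + (-0.25)·500 = 120.00
  d_R = (-0.20)·525 + (+0.95)·275 + (+0.00)·500 = 156.25
  d_E = (-0.25)·525 + (-0.40)·275 + (+0.75)·500 = 133.75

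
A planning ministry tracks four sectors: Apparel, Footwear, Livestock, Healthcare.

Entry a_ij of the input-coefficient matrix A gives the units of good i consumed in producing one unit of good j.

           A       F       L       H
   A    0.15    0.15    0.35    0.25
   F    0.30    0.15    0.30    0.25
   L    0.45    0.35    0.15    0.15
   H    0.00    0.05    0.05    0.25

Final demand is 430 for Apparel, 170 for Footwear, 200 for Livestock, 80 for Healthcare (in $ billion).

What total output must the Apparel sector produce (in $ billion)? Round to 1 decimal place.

x_A = 1561.2

I − A =
  [   0.85    -0.15    -0.35    -0.25]
  [  -0.30     0.85    -0.30    -0.25]
  [  -0.45    -0.35     0.85    -0.15]
  [   0.00    -0.05    -0.05     0.75]
Compute the cofactors C_ij = (−1)^(i+j)·(3×3 minor ij) of I−A; the adjugate is their transpose:
adj(I−A) = Cᵀ =
  [ 0.439500   0.204000   0.268750   0.268250]
  [ 0.295875   0.411750   0.284375   0.292750]
  [ 0.362250   0.285750   0.493750   0.314750]
  [ 0.043875   0.046500   0.051875   0.295750]
det(I−A) = Σ_j (I−A)_1j·C_1j = (0.85)(0.439500) + (-0.15)(0.295875) + (-0.35)(0.362250) + (-0.25)(0.043875) = 0.1914375
(I − A)⁻¹ = adj(I−A) / det(I−A) ≈
  [   2.2958     1.0656     1.4039     1.4012]
  [   1.5455     2.1508     1.4855     1.5292]
  [   1.8923     1.4927     2.5792     1.6441]
  [   0.2292     0.2429     0.2710     1.5449]
x = (I − A)⁻¹ d = adj(I−A)·d / det(I−A), with det(I−A) = 0.1914375:
  x_A = (0.439500·430 + 0.204000·170 + 0.268750·200 + 0.268250·80) / 0.1914375 = 298.875 / 0.1914375 ≈ 1561.2
  x_F = (0.295875·430 + 0.411750·170 + 0.284375·200 + 0.292750·80) / 0.1914375 = 277.51875 / 0.1914375 ≈ 1449.7
  x_L = (0.362250·430 + 0.285750·170 + 0.493750·200 + 0.314750·80) / 0.1914375 = 328.275 / 0.1914375 ≈ 1714.8
  x_H = (0.043875·430 + 0.046500·170 + 0.051875·200 + 0.295750·80) / 0.1914375 = 60.80625 / 0.1914375 ≈ 317.6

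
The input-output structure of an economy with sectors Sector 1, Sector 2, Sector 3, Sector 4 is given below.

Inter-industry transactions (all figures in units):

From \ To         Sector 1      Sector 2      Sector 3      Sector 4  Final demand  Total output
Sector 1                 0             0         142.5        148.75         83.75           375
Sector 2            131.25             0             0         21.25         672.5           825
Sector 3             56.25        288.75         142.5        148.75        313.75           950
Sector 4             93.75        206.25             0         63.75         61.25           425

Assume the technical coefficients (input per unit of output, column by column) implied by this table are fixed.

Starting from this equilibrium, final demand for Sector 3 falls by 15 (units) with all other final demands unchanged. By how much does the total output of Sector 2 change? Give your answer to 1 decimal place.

Δx_2 = -1.2

Technical coefficients a_ij = z_ij / X_j:
  a_11 = 0/375 = 0.00, a_21 = 131.25/375 = 0.35, a_31 = 56.25/375 = 0.15, a_41 = 93.75/375 = 0.25
  a_12 = 0/825 = 0.00, a_22 = 0/825 = 0.00, a_32 = 288.75/825 = 0.35, a_42 = 206.25/825 = 0.25
  a_13 = 142.5/950 = 0.15, a_23 = 0/950 = 0.00, a_33 = 142.5/950 = 0.15, a_43 = 0/950 = 0.00
  a_14 = 148.75/425 = 0.35, a_24 = 21.25/425 = 0.05, a_34 = 148.75/425 = 0.35, a_44 = 63.75/425 = 0.15
I − A =
  [   1.00     0.00    -0.15    -0.35]
  [  -0.35     1.00     0.00    -0.05]
  [  -0.15    -0.35     0.85    -0.35]
  [  -0.25    -0.25     0.00     0.85]
Compute the cofactors C_ij = (−1)^(i+j)·(3×3 minor ij) of I−A; the adjugate is their transpose:
adj(I−A) = Cᵀ =
  [ 0.711875   0.132125   0.125625   0.352625]
  [ 0.263500   0.615875   0.046500   0.163875]
  [ 0.352250   0.367500   0.719375   0.462875]
  [ 0.286875   0.220000   0.050625   0.809125]
det(I−A) = Σ_j (I−A)_1j·C_1j = (1.00)(0.711875) + (0.00)(0.263500) + (-0.15)(0.352250) + (-0.35)(0.286875) = 0.55863125
(I − A)⁻¹ = adj(I−A) / det(I−A) ≈
  [   1.2743     0.2365     0.2249     0.6312]
  [   0.4717     1.1025     0.0832     0.2934]
  [   0.6306     0.6579     1.2877     0.8286]
  [   0.5135     0.3938     0.0906     1.4484]
Δx = (I − A)⁻¹ Δd with Δd having -15 in the Sector 3 component and 0 elsewhere.
So Δx_2 = L_23 · (-15), where L_23 = adj(I−A)_23 / det(I−A) = 0.046500 / 0.55863125.
Δx_2 = 0.046500 × (-15) / 0.55863125 = -0.6975 / 0.55863125 ≈ -1.2.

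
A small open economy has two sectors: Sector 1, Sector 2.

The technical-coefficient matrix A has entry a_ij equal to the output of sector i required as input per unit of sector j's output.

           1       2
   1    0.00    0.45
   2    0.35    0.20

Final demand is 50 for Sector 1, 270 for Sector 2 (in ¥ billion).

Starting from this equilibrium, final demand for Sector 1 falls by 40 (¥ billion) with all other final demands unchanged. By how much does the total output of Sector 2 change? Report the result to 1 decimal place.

Δx_2 = -21.8

I − A =
  [   1.00    -0.45]
  [  -0.35     0.80]
det(I−A) = (1.00)(0.80) − (-0.45)(-0.35) = 0.6425
adj(I−A) = [[0.80, 0.45], [0.35, 1.00]]
(I − A)⁻¹ = adj(I−A) / det(I−A) ≈
  [   1.2451     0.7004]
  [   0.5447     1.5564]
Δx = (I − A)⁻¹ Δd with Δd having -40 in the Sector 1 component and 0 elsewhere.
So Δx_2 = L_21 · (-40), where L_21 = adj(I−A)_21 / det(I−A) = 0.35 / 0.6425.
Δx_2 = 0.35 × (-40) / 0.6425 = -14.00 / 0.6425 ≈ -21.8.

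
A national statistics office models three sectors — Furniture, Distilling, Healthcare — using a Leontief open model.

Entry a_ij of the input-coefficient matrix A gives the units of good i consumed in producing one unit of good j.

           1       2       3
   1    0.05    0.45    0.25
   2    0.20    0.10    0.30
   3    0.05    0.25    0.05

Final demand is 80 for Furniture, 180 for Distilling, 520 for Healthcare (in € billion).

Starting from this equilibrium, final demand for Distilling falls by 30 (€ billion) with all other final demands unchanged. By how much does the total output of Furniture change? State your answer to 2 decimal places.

Δx_1 = -23.52

I − A =
  [   0.95    -0.45    -0.25]
  [  -0.20     0.90    -0.30]
  [  -0.05    -0.25     0.95]
Cofactors of I−A, C_ij = (−1)^(i+j)·(minor ij) (rows/columns in the sector order above):
  C_11 = (0.90)(0.95) − (-0.30)(-0.25) = 0.7800
  C_12 = −[(-0.20)(0.95) − (-0.30)(-0.05)] = 0.2050
  C_13 = (-0.20)(-0.25) − (0.90)(-0.05) = 0.0950
  C_21 = −[(-0.45)(0.95) − (-0.25)(-0.25)] = 0.4900
  C_22 = (0.95)(0.95) − (-0.25)(-0.05) = 0.8900
  C_23 = −[(0.95)(-0.25) − (-0.45)(-0.05)] = 0.2600
  C_31 = (-0.45)(-0.30) − (-0.25)(0.90) = 0.3600
  C_32 = −[(0.95)(-0.30) − (-0.25)(-0.20)] = 0.3350
  C_33 = (0.95)(0.90) − (-0.45)(-0.20) = 0.7650
det(I−A) = Σ_j (I−A)_1j·C_1j = (0.95)(0.7800) + (-0.45)(0.2050) + (-0.25)(0.0950) = 0.6250
adj(I−A) = Cᵀ =
  [ 0.7800   0.4900   0.3600]
  [ 0.2050   0.8900   0.3350]
  [ 0.0950   0.2600   0.7650]
(I − A)⁻¹ = adj(I−A) / det(I−A) ≈
  [   1.2480     0.7840     0.5760]
  [   0.3280     1.4240     0.5360]
  [   0.1520     0.4160     1.2240]
Δx = (I − A)⁻¹ Δd with Δd having -30 in the Distilling component and 0 elsewhere.
So Δx_1 = L_12 · (-30), where L_12 = adj(I−A)_12 / det(I−A) = 0.4900 / 0.6250.
Δx_1 = 0.4900 × (-30) / 0.6250 = -14.70 / 0.6250 = -23.52.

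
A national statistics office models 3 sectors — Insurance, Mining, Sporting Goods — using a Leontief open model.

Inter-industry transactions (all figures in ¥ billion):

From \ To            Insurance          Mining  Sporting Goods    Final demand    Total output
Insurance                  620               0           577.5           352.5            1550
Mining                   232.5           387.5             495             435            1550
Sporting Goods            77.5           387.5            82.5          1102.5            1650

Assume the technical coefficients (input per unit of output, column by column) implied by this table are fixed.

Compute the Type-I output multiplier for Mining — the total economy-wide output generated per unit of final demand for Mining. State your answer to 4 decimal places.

Technical coefficients a_ij = z_ij / X_j:
  a_11 = 620/1550 = 0.40, a_21 = 232.5/1550 = 0.15, a_31 = 77.5/1550 = 0.05
  a_12 = 0/1550 = 0.00, a_22 = 387.5/1550 = 0.25, a_32 = 387.5/1550 = 0.25
  a_13 = 577.5/1650 = 0.35, a_23 = 495/1650 = 0.30, a_33 = 82.5/1650 = 0.05
I − A =
  [   0.60     0.00    -0.35]
  [  -0.15     0.75    -0.30]
  [  -0.05    -0.25     0.95]
Cofactors of I−A, C_ij = (−1)^(i+j)·(minor ij) (rows/columns in the sector order above):
  C_11 = (0.75)(0.95) − (-0.30)(-0.25) = 0.6375
  C_12 = −[(-0.15)(0.95) − (-0.30)(-0.05)] = 0.1575
  C_13 = (-0.15)(-0.25) − (0.75)(-0.05) = 0.0750
  C_21 = −[(0.00)(0.95) − (-0.35)(-0.25)] = 0.0875
  C_22 = (0.60)(0.95) − (-0.35)(-0.05) = 0.5525
  C_23 = −[(0.60)(-0.25) − (0.00)(-0.05)] = 0.1500
  C_31 = (0.00)(-0.30) − (-0.35)(0.75) = 0.2625
  C_32 = −[(0.60)(-0.30) − (-0.35)(-0.15)] = 0.2325
  C_33 = (0.60)(0.75) − (0.00)(-0.15) = 0.4500
det(I−A) = Σ_j (I−A)_1j·C_1j = (0.60)(0.6375) + (0.00)(0.1575) + (-0.35)(0.0750) = 0.35625
adj(I−A) = Cᵀ =
  [ 0.6375   0.0875   0.2625]
  [ 0.1575   0.5525   0.2325]
  [ 0.0750   0.1500   0.4500]
(I − A)⁻¹ = adj(I−A) / det(I−A) ≈
  [   1.78947     0.24561     0.73684]
  [   0.44211     1.55088     0.65263]
  [   0.21053     0.42105     1.26316]
The output multiplier for sector j is the column-j sum of the Leontief inverse (I − A)⁻¹ = adj(I−A) / det(I−A).
Column 2 of adj(I−A): (0.0875, 0.5525, 0.1500); det(I−A) = 0.35625.
m_2 = (0.0875 + 0.5525 + 0.1500) / 0.35625 = 0.79 / 0.35625 ≈ 2.2175.

m_2 = 2.2175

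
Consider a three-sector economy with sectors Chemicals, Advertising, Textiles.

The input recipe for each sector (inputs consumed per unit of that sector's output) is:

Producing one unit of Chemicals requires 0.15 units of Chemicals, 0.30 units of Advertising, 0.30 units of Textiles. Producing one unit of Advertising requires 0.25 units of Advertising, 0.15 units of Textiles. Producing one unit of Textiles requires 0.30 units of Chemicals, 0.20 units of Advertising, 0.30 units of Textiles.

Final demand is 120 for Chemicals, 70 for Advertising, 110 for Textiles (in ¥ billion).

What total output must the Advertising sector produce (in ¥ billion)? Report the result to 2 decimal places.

x_A = 283.59

I − A =
  [   0.85     0.00    -0.30]
  [  -0.30     0.75    -0.20]
  [  -0.30    -0.15     0.70]
Cofactors of I−A, C_ij = (−1)^(i+j)·(minor ij) (rows/columns in the sector order above):
  C_11 = (0.75)(0.70) − (-0.20)(-0.15) = 0.4950
  C_12 = −[(-0.30)(0.70) − (-0.20)(-0.30)] = 0.2700
  C_13 = (-0.30)(-0.15) − (0.75)(-0.30) = 0.2700
  C_21 = −[(0.00)(0.70) − (-0.30)(-0.15)] = 0.0450
  C_22 = (0.85)(0.70) − (-0.30)(-0.30) = 0.5050
  C_23 = −[(0.85)(-0.15) − (0.00)(-0.30)] = 0.1275
  C_31 = (0.00)(-0.20) − (-0.30)(0.75) = 0.2250
  C_32 = −[(0.85)(-0.20) − (-0.30)(-0.30)] = 0.2600
  C_33 = (0.85)(0.75) − (0.00)(-0.30) = 0.6375
det(I−A) = Σ_j (I−A)_1j·C_1j = (0.85)(0.4950) + (0.00)(0.2700) + (-0.30)(0.2700) = 0.33975
adj(I−A) = Cᵀ =
  [ 0.4950   0.0450   0.2250]
  [ 0.2700   0.5050   0.2600]
  [ 0.2700   0.1275   0.6375]
(I − A)⁻¹ = adj(I−A) / det(I−A) ≈
  [   1.4570     0.1325     0.6623]
  [   0.7947     1.4864     0.7653]
  [   0.7947     0.3753     1.8764]
x = (I − A)⁻¹ d = adj(I−A)·d / det(I−A), with det(I−A) = 0.33975:
  x_C = (0.4950·120 + 0.0450·70 + 0.2250·110) / 0.33975 = 87.30 / 0.33975 ≈ 256.95
  x_A = (0.2700·120 + 0.5050·70 + 0.2600·110) / 0.33975 = 96.35 / 0.33975 ≈ 283.59
  x_T = (0.2700·120 + 0.1275·70 + 0.6375·110) / 0.33975 = 111.45 / 0.33975 ≈ 328.04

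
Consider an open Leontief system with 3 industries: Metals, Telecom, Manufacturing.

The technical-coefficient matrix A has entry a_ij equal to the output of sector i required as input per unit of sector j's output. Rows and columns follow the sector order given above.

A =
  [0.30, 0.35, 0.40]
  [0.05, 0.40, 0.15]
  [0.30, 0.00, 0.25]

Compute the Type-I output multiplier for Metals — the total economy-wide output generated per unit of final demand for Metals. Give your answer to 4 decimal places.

I − A =
  [   0.70    -0.35    -0.40]
  [  -0.05     0.60    -0.15]
  [  -0.30     0.00     0.75]
Cofactors of I−A, C_ij = (−1)^(i+j)·(minor ij) (rows/columns in the sector order above):
  C_11 = (0.60)(0.75) − (-0.15)(0.00) = 0.4500
  C_12 = −[(-0.05)(0.75) − (-0.15)(-0.30)] = 0.0825
  C_13 = (-0.05)(0.00) − (0.60)(-0.30) = 0.1800
  C_21 = −[(-0.35)(0.75) − (-0.40)(0.00)] = 0.2625
  C_22 = (0.70)(0.75) − (-0.40)(-0.30) = 0.4050
  C_23 = −[(0.70)(0.00) − (-0.35)(-0.30)] = 0.1050
  C_31 = (-0.35)(-0.15) − (-0.40)(0.60) = 0.2925
  C_32 = −[(0.70)(-0.15) − (-0.40)(-0.05)] = 0.1250
  C_33 = (0.70)(0.60) − (-0.35)(-0.05) = 0.4025
det(I−A) = Σ_j (I−A)_1j·C_1j = (0.70)(0.4500) + (-0.35)(0.0825) + (-0.40)(0.1800) = 0.214125
adj(I−A) = Cᵀ =
  [ 0.4500   0.2625   0.2925]
  [ 0.0825   0.4050   0.1250]
  [ 0.1800   0.1050   0.4025]
(I − A)⁻¹ = adj(I−A) / det(I−A) ≈
  [   2.10158     1.22592     1.36602]
  [   0.38529     1.89142     0.58377]
  [   0.84063     0.49037     1.87974]
The output multiplier for sector j is the column-j sum of the Leontief inverse (I − A)⁻¹ = adj(I−A) / det(I−A).
Column 1 of adj(I−A): (0.4500, 0.0825, 0.1800); det(I−A) = 0.214125.
m_1 = (0.4500 + 0.0825 + 0.1800) / 0.214125 = 0.7125 / 0.214125 ≈ 3.3275.

m_1 = 3.3275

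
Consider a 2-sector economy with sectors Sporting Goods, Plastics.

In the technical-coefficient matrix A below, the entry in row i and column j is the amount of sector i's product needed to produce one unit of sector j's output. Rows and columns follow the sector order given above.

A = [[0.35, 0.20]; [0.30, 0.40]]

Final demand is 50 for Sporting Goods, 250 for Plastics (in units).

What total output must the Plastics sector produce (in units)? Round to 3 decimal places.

x_P = 537.879

I − A =
  [   0.65    -0.20]
  [  -0.30     0.60]
det(I−A) = (0.65)(0.60) − (-0.20)(-0.30) = 0.3300
adj(I−A) = [[0.60, 0.20], [0.30, 0.65]]
(I − A)⁻¹ = adj(I−A) / det(I−A) ≈
  [   1.8182     0.6061]
  [   0.9091     1.9697]
x = (I − A)⁻¹ d = adj(I−A)·d / det(I−A), with det(I−A) = 0.3300:
  x_S = (0.60·50 + 0.20·250) / 0.3300 = 80.00 / 0.3300 ≈ 242.424
  x_P = (0.30·50 + 0.65·250) / 0.3300 = 177.50 / 0.3300 ≈ 537.879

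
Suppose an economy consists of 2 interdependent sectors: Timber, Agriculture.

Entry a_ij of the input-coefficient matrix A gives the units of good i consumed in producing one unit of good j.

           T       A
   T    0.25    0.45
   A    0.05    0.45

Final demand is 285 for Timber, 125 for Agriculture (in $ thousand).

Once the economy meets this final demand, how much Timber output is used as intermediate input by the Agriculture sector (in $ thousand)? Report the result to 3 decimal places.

I − A =
  [   0.75    -0.45]
  [  -0.05     0.55]
det(I−A) = (0.75)(0.55) − (-0.45)(-0.05) = 0.3900
adj(I−A) = [[0.55, 0.45], [0.05, 0.75]]
(I − A)⁻¹ = adj(I−A) / det(I−A) ≈
  [   1.4103     1.1538]
  [   0.1282     1.9231]
First solve x = (I − A)⁻¹ d = adj(I−A)·d / det(I−A); in particular x_A = (0.05·285 + 0.75·125) / 0.3900 = 108.00 / 0.3900 ≈ 276.92308.
Intermediate flow from T to A: z_TA = a_TA · x_A = 0.45 × 108.00 / 0.3900 = 48.60 / 0.3900 ≈ 124.615.

z_TA = 124.615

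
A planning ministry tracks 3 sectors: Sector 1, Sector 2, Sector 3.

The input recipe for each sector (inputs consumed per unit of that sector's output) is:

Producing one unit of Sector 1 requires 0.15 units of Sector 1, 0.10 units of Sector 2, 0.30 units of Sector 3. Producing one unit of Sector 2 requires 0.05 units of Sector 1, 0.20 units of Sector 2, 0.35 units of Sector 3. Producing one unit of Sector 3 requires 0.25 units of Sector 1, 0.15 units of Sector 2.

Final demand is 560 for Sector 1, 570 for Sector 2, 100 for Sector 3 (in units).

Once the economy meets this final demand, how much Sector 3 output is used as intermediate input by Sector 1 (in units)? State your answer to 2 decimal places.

I − A =
  [   0.85    -0.05    -0.25]
  [  -0.10     0.80    -0.15]
  [  -0.30    -0.35     1.00]
Cofactors of I−A, C_ij = (−1)^(i+j)·(minor ij) (rows/columns in the sector order above):
  C_11 = (0.80)(1.00) − (-0.15)(-0.35) = 0.7475
  C_12 = −[(-0.10)(1.00) − (-0.15)(-0.30)] = 0.1450
  C_13 = (-0.10)(-0.35) − (0.80)(-0.30) = 0.2750
  C_21 = −[(-0.05)(1.00) − (-0.25)(-0.35)] = 0.1375
  C_22 = (0.85)(1.00) − (-0.25)(-0.30) = 0.7750
  C_23 = −[(0.85)(-0.35) − (-0.05)(-0.30)] = 0.3125
  C_31 = (-0.05)(-0.15) − (-0.25)(0.80) = 0.2075
  C_32 = −[(0.85)(-0.15) − (-0.25)(-0.10)] = 0.1525
  C_33 = (0.85)(0.80) − (-0.05)(-0.10) = 0.6750
det(I−A) = Σ_j (I−A)_1j·C_1j = (0.85)(0.7475) + (-0.05)(0.1450) + (-0.25)(0.2750) = 0.559375
adj(I−A) = Cᵀ =
  [ 0.7475   0.1375   0.2075]
  [ 0.1450   0.7750   0.1525]
  [ 0.2750   0.3125   0.6750]
(I − A)⁻¹ = adj(I−A) / det(I−A) ≈
  [   1.3363     0.2458     0.3709]
  [   0.2592     1.3855     0.2726]
  [   0.4916     0.5587     1.2067]
First solve x = (I − A)⁻¹ d = adj(I−A)·d / det(I−A); in particular x_1 = (0.7475·560 + 0.1375·570 + 0.2075·100) / 0.559375 = 517.725 / 0.559375 ≈ 925.5419.
Intermediate flow from 3 to 1: z_31 = a_31 · x_1 = 0.30 × 517.725 / 0.559375 = 155.3175 / 0.559375 ≈ 277.66.

z_31 = 277.66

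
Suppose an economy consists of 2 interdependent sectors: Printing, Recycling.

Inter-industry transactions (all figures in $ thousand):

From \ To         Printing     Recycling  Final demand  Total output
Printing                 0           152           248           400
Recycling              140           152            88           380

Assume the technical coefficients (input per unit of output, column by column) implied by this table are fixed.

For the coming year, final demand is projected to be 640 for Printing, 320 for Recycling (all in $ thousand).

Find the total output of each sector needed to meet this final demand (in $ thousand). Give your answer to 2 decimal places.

Technical coefficients a_ij = z_ij / X_j:
  a_11 = 0/400 = 0.00, a_21 = 140/400 = 0.35
  a_12 = 152/380 = 0.40, a_22 = 152/380 = 0.40
I − A =
  [   1.00    -0.40]
  [  -0.35     0.60]
det(I−A) = (1.00)(0.60) − (-0.40)(-0.35) = 0.4600
adj(I−A) = [[0.60, 0.40], [0.35, 1.00]]
(I − A)⁻¹ = adj(I−A) / det(I−A) ≈
  [   1.3043     0.8696]
  [   0.7609     2.1739]
x = (I − A)⁻¹ d = adj(I−A)·d / det(I−A), with det(I−A) = 0.4600:
  x_1 = (0.60·640 + 0.40·320) / 0.4600 = 512.00 / 0.4600 ≈ 1113.04
  x_2 = (0.35·640 + 1.00·320) / 0.4600 = 544.00 / 0.4600 ≈ 1182.61

x_1 = 1113.04, x_2 = 1182.61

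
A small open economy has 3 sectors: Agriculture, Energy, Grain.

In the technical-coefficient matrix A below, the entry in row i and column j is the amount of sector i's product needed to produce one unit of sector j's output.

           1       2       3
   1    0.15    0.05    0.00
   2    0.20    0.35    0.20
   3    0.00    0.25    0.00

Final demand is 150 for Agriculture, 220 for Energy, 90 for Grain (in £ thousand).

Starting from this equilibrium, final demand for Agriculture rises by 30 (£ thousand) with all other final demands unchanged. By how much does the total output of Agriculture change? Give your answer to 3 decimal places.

I − A =
  [   0.85    -0.05     0.00]
  [  -0.20     0.65    -0.20]
  [   0.00    -0.25     1.00]
Cofactors of I−A, C_ij = (−1)^(i+j)·(minor ij) (rows/columns in the sector order above):
  C_11 = (0.65)(1.00) − (-0.20)(-0.25) = 0.6000
  C_12 = −[(-0.20)(1.00) − (-0.20)(0.00)] = 0.2000
  C_13 = (-0.20)(-0.25) − (0.65)(0.00) = 0.0500
  C_21 = −[(-0.05)(1.00) − (0.00)(-0.25)] = 0.0500
  C_22 = (0.85)(1.00) − (0.00)(0.00) = 0.8500
  C_23 = −[(0.85)(-0.25) − (-0.05)(0.00)] = 0.2125
  C_31 = (-0.05)(-0.20) − (0.00)(0.65) = 0.0100
  C_32 = −[(0.85)(-0.20) − (0.00)(-0.20)] = 0.1700
  C_33 = (0.85)(0.65) − (-0.05)(-0.20) = 0.5425
det(I−A) = Σ_j (I−A)_1j·C_1j = (0.85)(0.6000) + (-0.05)(0.2000) + (0.00)(0.0500) = 0.5000
adj(I−A) = Cᵀ =
  [ 0.6000   0.0500   0.0100]
  [ 0.2000   0.8500   0.1700]
  [ 0.0500   0.2125   0.5425]
(I − A)⁻¹ = adj(I−A) / det(I−A) ≈
  [   1.2000     0.1000     0.0200]
  [   0.4000     1.7000     0.3400]
  [   0.1000     0.4250     1.0850]
Δx = (I − A)⁻¹ Δd with Δd having +30 in the Agriculture component and 0 elsewhere.
So Δx_1 = L_11 · (+30), where L_11 = adj(I−A)_11 / det(I−A) = 0.6000 / 0.5000.
Δx_1 = 0.6000 × (+30) / 0.5000 = 18.00 / 0.5000 = 36.000.

Δx_1 = 36.000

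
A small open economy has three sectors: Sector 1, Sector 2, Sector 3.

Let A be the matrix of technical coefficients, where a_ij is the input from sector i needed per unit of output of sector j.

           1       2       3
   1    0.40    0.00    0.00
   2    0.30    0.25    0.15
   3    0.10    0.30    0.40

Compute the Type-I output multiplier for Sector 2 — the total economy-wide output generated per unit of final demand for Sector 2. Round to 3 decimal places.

I − A =
  [   0.60     0.00     0.00]
  [  -0.30     0.75    -0.15]
  [  -0.10    -0.30     0.60]
Cofactors of I−A, C_ij = (−1)^(i+j)·(minor ij) (rows/columns in the sector order above):
  C_11 = (0.75)(0.60) − (-0.15)(-0.30) = 0.4050
  C_12 = −[(-0.30)(0.60) − (-0.15)(-0.10)] = 0.1950
  C_13 = (-0.30)(-0.30) − (0.75)(-0.10) = 0.1650
  C_21 = −[(0.00)(0.60) − (0.00)(-0.30)] = 0.0000
  C_22 = (0.60)(0.60) − (0.00)(-0.10) = 0.3600
  C_23 = −[(0.60)(-0.30) − (0.00)(-0.10)] = 0.1800
  C_31 = (0.00)(-0.15) − (0.00)(0.75) = 0.0000
  C_32 = −[(0.60)(-0.15) − (0.00)(-0.30)] = 0.0900
  C_33 = (0.60)(0.75) − (0.00)(-0.30) = 0.4500
det(I−A) = Σ_j (I−A)_1j·C_1j = (0.60)(0.4050) + (0.00)(0.1950) + (0.00)(0.1650) = 0.2430
adj(I−A) = Cᵀ =
  [ 0.4050   0.0000   0.0000]
  [ 0.1950   0.3600   0.0900]
  [ 0.1650   0.1800   0.4500]
(I − A)⁻¹ = adj(I−A) / det(I−A) ≈
  [   1.6667     0.0000     0.0000]
  [   0.8025     1.4815     0.3704]
  [   0.6790     0.7407     1.8519]
The output multiplier for sector j is the column-j sum of the Leontief inverse (I − A)⁻¹ = adj(I−A) / det(I−A).
Column 2 of adj(I−A): (0.0000, 0.3600, 0.1800); det(I−A) = 0.2430.
m_2 = (0.0000 + 0.3600 + 0.1800) / 0.2430 = 0.54 / 0.2430 ≈ 2.222.

m_2 = 2.222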